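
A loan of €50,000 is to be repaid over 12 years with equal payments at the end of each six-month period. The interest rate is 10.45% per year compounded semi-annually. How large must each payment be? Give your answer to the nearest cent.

€3,703.26

Level ordinary annuity; solve PV = PMT × [(1 − (1+r)^−n)/r] for PMT.
Periodic rate r = 0.1045/2 per half-year; n is counted in half-years.
With n = 24: PMT = 50,000 / ([(1 − (1+r)^−n)/r]) = €3,703.26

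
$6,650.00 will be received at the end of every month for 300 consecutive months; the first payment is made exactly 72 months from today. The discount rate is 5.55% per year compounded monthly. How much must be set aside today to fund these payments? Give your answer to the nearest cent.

Ordinary annuity of 300 payments, first payment at period 72.
Periodic rate r = 0.0555/12 per month; n is counted in months.
The ordinary-annuity PV formula values the stream one period before the first payment (period 71); discount that back 71 periods:
PV₀ = 6,650 × [1 − (1+r)^−300] / r × (1+r)^−71 = $776,603.93

$776,603.93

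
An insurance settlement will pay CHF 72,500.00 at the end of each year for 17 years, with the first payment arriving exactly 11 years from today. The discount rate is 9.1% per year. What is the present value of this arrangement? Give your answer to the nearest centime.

CHF 257,601.41

Ordinary annuity of 17 payments, first payment at period 11.
Periodic rate r = 0.091 per year.
The ordinary-annuity PV formula values the stream one period before the first payment (period 10); discount that back 10 periods:
PV₀ = 72,500 × [1 − (1+r)^−17] / r × (1+r)^−10 = CHF 257,601.41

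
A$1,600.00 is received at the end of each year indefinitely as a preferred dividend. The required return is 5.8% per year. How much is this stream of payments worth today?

Periodic rate r = 0.058 per year.
Level perpetuity: PV = PMT / r = 1,600 / (0.058) = A$27,586.21.

A$27,586.21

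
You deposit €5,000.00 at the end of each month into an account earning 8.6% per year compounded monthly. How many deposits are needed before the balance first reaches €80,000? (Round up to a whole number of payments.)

16 payments

Periodic rate r = 0.086/12 per month; n is counted in months.
Ordinary annuity FV: 80,000 = 5,000 × [((1+r)^n − 1)/r].
(1+r)^n = 1 + 80,000 × r / 5,000, so n = ln(1 + 80,000·r/5,000) / ln(1+r) = 15.20.
Round up to a whole number of payments: n = 16.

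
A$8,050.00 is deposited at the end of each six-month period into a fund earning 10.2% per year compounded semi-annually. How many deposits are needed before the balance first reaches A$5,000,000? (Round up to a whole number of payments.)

Periodic rate r = 0.102/2 per half-year; n is counted in half-years.
Ordinary annuity FV: 5,000,000 = 8,050 × [((1+r)^n − 1)/r].
(1+r)^n = 1 + 5,000,000 × r / 8,050, so n = ln(1 + 5,000,000·r/8,050) / ln(1+r) = 70.10.
Round up to a whole number of payments: n = 71.

71 payments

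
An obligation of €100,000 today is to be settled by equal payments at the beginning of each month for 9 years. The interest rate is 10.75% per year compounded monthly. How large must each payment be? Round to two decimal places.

€1,435.94

Level annuity due; solve PV = PMT × [(1 − (1+r)^−n)/r] × (1+r) for PMT.
Periodic rate r = 0.1075/12 per month; n is counted in months.
With n = 108: PMT = 100,000 / ([(1 − (1+r)^−n)/r] × (1+r)) = €1,435.94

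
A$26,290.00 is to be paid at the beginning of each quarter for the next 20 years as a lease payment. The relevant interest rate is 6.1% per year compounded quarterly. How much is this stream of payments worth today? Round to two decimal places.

A$1,228,724.94

This is an annuity due: 80 payments of A$26,290.00 at the beginning of each quarter.
Periodic rate r = 0.061/4 per quarter; n is counted in quarters.
PV = PMT × [(1 − (1+r)^−n)/r] × (1+r) = 26,290 × [1 − (1+r)^−80] / r × (1+r) = A$1,228,724.94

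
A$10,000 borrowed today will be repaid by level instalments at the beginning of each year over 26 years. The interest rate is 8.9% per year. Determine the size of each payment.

Level annuity due; solve PV = PMT × [(1 − (1+r)^−n)/r] × (1+r) for PMT.
Periodic rate r = 0.089 per year.
With n = 26: PMT = 10,000 / ([(1 − (1+r)^−n)/r] × (1+r)) = A$917.20

A$917.20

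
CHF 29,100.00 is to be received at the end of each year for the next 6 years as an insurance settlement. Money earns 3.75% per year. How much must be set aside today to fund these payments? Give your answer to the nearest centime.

This is an ordinary annuity: 6 payments of CHF 29,100.00 at the end of each year.
Periodic rate r = 0.0375 per year.
PV = PMT × [(1 − (1+r)^−n)/r] = 29,100 × [1 − (1+r)^−6] / r = CHF 153,795.58

CHF 153,795.58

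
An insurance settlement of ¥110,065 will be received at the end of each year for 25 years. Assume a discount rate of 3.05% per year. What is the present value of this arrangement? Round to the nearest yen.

This is an ordinary annuity: 25 payments of ¥110,065 at the end of each year.
Periodic rate r = 0.0305 per year.
PV = PMT × [(1 − (1+r)^−n)/r] = 110,065 × [1 − (1+r)^−25] / r = ¥1,905,944

¥1,905,944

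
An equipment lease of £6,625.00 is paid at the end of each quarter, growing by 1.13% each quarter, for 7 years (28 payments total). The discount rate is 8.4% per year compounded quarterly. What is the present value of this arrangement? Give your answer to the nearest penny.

£160,192.11

Periodic rate r = 0.084/4 per quarter; n is counted in quarters.
Growing ordinary annuity: PV = PMT₁ × [1 − ((1+g)/(1+r))^n] / (r − g) = 6,625 × [1 − ((1+0.0113)/(1+r))^28] / (r − 0.0113) = £160,192.11.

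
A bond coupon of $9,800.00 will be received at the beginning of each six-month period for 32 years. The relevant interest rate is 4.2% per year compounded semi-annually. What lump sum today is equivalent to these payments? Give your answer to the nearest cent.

$350,462.46

This is an annuity due: 64 payments of $9,800.00 at the beginning of each six-month period.
Periodic rate r = 0.042/2 per half-year; n is counted in half-years.
PV = PMT × [(1 − (1+r)^−n)/r] × (1+r) = 9,800 × [1 − (1+r)^−64] / r × (1+r) = $350,462.46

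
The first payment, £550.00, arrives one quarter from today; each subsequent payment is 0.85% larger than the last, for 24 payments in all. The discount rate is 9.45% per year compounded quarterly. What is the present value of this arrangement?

£10,924.18

Periodic rate r = 0.0945/4 per quarter; n is counted in quarters.
Growing ordinary annuity: PV = PMT₁ × [1 − ((1+g)/(1+r))^n] / (r − g) = 550 × [1 − ((1+0.0085)/(1+r))^24] / (r − 0.0085) = £10,924.18.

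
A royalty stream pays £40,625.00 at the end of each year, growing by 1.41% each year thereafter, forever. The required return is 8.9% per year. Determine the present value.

£542,389.85

Periodic rate r = 0.089 per year.
Growing perpetuity (Gordon): PV = PMT₁ / (r − g) = 40,625 / (r − 0.0141) = £542,389.85.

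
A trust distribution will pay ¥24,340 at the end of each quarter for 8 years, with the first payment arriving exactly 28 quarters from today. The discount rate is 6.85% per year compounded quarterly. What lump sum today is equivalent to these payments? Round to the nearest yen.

Ordinary annuity of 32 payments, first payment at period 28.
Periodic rate r = 0.0685/4 per quarter; n is counted in quarters.
The ordinary-annuity PV formula values the stream one period before the first payment (period 27); discount that back 27 periods:
PV₀ = 24,340 × [1 − (1+r)^−32] / r × (1+r)^−27 = ¥376,714

¥376,714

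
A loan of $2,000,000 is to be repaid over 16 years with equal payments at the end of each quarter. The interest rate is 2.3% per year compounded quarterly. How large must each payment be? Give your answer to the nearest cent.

Level ordinary annuity; solve PV = PMT × [(1 − (1+r)^−n)/r] for PMT.
Periodic rate r = 0.023/4 per quarter; n is counted in quarters.
With n = 64: PMT = 2,000,000 / ([(1 − (1+r)^−n)/r]) = $37,440.63

$37,440.63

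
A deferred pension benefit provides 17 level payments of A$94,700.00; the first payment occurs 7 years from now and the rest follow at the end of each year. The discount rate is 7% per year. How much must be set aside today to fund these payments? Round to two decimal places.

Ordinary annuity of 17 payments, first payment at period 7.
Periodic rate r = 0.07 per year.
The ordinary-annuity PV formula values the stream one period before the first payment (period 6); discount that back 6 periods:
PV₀ = 94,700 × [1 − (1+r)^−17] / r × (1+r)^−6 = A$616,084.84

A$616,084.84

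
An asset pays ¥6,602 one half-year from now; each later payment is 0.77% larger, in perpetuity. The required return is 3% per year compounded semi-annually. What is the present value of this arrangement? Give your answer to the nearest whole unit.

Periodic rate r = 0.03/2 per half-year.
Growing perpetuity (Gordon): PV = PMT₁ / (r − g) = 6,602 / (r − 0.0077) = ¥904,384.

¥904,384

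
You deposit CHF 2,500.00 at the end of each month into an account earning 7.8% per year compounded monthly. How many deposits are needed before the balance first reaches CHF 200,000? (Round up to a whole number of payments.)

Periodic rate r = 0.078/12 per month; n is counted in months.
Ordinary annuity FV: 200,000 = 2,500 × [((1+r)^n − 1)/r].
(1+r)^n = 1 + 200,000 × r / 2,500, so n = ln(1 + 200,000·r/2,500) / ln(1+r) = 64.63.
Round up to a whole number of payments: n = 65.

65 payments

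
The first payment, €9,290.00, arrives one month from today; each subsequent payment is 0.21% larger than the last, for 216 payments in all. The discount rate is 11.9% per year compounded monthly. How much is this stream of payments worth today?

Periodic rate r = 0.119/12 per month; n is counted in months.
Growing ordinary annuity: PV = PMT₁ × [1 − ((1+g)/(1+r))^n] / (r − g) = 9,290 × [1 − ((1+0.0021)/(1+r))^216] / (r − 0.0021) = €966,611.83.

€966,611.83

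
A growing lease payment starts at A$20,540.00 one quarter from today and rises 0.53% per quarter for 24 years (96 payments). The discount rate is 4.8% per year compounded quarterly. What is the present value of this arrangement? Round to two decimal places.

Periodic rate r = 0.048/4 per quarter; n is counted in quarters.
Growing ordinary annuity: PV = PMT₁ × [1 − ((1+g)/(1+r))^n] / (r − g) = 20,540 × [1 − ((1+0.0053)/(1+r))^96] / (r − 0.0053) = A$1,445,421.90.

A$1,445,421.90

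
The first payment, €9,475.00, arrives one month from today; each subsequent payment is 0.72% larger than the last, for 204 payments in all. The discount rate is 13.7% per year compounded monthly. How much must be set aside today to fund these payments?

€1,288,794.83

Periodic rate r = 0.137/12 per month; n is counted in months.
Growing ordinary annuity: PV = PMT₁ × [1 − ((1+g)/(1+r))^n] / (r − g) = 9,475 × [1 − ((1+0.0072)/(1+r))^204] / (r − 0.0072) = €1,288,794.83.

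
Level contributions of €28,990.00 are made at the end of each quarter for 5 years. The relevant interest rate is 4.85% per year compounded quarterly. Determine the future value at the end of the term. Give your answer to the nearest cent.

€651,704.76

This is an ordinary annuity: 20 deposits of €28,990.00 at the end of each quarter.
Periodic rate r = 0.0485/4 per quarter; n is counted in quarters.
FV = PMT × [((1+r)^n − 1)/r] = 28,990 × [(1+r)^20 − 1] / r = €651,704.76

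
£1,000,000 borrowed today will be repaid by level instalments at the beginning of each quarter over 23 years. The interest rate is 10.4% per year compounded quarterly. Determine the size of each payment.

Level annuity due; solve PV = PMT × [(1 − (1+r)^−n)/r] × (1+r) for PMT.
Periodic rate r = 0.104/4 per quarter; n is counted in quarters.
With n = 92: PMT = 1,000,000 / ([(1 − (1+r)^−n)/r] × (1+r)) = £27,979.15

£27,979.15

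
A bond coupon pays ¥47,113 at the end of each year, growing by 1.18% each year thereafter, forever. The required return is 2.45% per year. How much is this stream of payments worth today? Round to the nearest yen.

¥3,709,685

Periodic rate r = 0.0245 per year.
Growing perpetuity (Gordon): PV = PMT₁ / (r − g) = 47,113 / (r − 0.0118) = ¥3,709,685.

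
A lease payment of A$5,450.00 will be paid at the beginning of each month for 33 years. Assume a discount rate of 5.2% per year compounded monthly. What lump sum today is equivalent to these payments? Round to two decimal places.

A$1,035,206.26

This is an annuity due: 396 payments of A$5,450.00 at the beginning of each month.
Periodic rate r = 0.052/12 per month; n is counted in months.
PV = PMT × [(1 − (1+r)^−n)/r] × (1+r) = 5,450 × [1 − (1+r)^−396] / r × (1+r) = A$1,035,206.26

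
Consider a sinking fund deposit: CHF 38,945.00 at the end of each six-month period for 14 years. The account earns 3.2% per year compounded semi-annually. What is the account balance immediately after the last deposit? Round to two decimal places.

This is an ordinary annuity: 28 deposits of CHF 38,945.00 at the end of each six-month period.
Periodic rate r = 0.032/2 per half-year; n is counted in half-years.
FV = PMT × [((1+r)^n − 1)/r] = 38,945 × [(1+r)^28 − 1] / r = CHF 1,362,194.00

CHF 1,362,194.00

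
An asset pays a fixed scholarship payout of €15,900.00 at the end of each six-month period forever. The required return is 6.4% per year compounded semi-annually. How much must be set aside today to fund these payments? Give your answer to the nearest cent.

€496,875.00

Periodic rate r = 0.064/2 per half-year.
Level perpetuity: PV = PMT / r = 15,900 / (0.064/2) = €496,875.00.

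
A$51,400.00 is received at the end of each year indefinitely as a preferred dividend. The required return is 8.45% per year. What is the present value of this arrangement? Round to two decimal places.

Periodic rate r = 0.0845 per year.
Level perpetuity: PV = PMT / r = 51,400 / (0.0845) = A$608,284.02.

A$608,284.02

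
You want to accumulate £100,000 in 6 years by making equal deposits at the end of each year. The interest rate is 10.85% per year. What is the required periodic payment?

Level ordinary annuity; solve FV = PMT × [((1+r)^n − 1)/r] for PMT.
Periodic rate r = 0.1085 per year.
With n = 6: PMT = 100,000 / ([((1+r)^n − 1)/r]) = £12,685.60

£12,685.60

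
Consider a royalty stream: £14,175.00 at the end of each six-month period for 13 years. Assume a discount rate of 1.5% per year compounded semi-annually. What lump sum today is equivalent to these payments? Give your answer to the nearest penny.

£333,710.53

This is an ordinary annuity: 26 payments of £14,175.00 at the end of each six-month period.
Periodic rate r = 0.015/2 per half-year; n is counted in half-years.
PV = PMT × [(1 − (1+r)^−n)/r] = 14,175 × [1 − (1+r)^−26] / r = £333,710.53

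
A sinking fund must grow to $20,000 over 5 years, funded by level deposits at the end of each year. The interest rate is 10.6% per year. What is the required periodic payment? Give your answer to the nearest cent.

$3,237.06

Level ordinary annuity; solve FV = PMT × [((1+r)^n − 1)/r] for PMT.
Periodic rate r = 0.106 per year.
With n = 5: PMT = 20,000 / ([((1+r)^n − 1)/r]) = $3,237.06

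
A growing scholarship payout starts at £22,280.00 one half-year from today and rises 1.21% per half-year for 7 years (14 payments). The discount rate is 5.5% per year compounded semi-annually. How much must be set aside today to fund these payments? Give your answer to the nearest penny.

Periodic rate r = 0.055/2 per half-year; n is counted in half-years.
Growing ordinary annuity: PV = PMT₁ × [1 − ((1+g)/(1+r))^n] / (r − g) = 22,280 × [1 − ((1+0.0121)/(1+r))^14] / (r − 0.0121) = £275,699.61.

£275,699.61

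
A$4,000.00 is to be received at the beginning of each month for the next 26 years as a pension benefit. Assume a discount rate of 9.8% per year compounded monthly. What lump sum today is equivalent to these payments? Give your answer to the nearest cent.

This is an annuity due: 312 payments of A$4,000.00 at the beginning of each month.
Periodic rate r = 0.098/12 per month; n is counted in months.
PV = PMT × [(1 − (1+r)^−n)/r] × (1+r) = 4,000 × [1 − (1+r)^−312] / r × (1+r) = A$454,760.46

A$454,760.46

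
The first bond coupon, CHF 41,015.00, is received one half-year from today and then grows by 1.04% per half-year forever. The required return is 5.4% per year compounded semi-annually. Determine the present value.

CHF 2,470,783.13

Periodic rate r = 0.054/2 per half-year.
Growing perpetuity (Gordon): PV = PMT₁ / (r − g) = 41,015 / (r − 0.0104) = CHF 2,470,783.13.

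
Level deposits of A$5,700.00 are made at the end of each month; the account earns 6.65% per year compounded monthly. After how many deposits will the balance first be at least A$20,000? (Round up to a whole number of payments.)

4 payments

Periodic rate r = 0.0665/12 per month; n is counted in months.
Ordinary annuity FV: 20,000 = 5,700 × [((1+r)^n − 1)/r].
(1+r)^n = 1 + 20,000 × r / 5,700, so n = ln(1 + 20,000·r/5,700) / ln(1+r) = 3.48.
Round up to a whole number of payments: n = 4.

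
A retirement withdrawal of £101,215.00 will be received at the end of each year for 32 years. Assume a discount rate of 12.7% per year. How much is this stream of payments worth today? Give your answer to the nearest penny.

This is an ordinary annuity: 32 payments of £101,215.00 at the end of each year.
Periodic rate r = 0.127 per year.
PV = PMT × [(1 − (1+r)^−n)/r] = 101,215 × [1 − (1+r)^−32] / r = £779,595.46

£779,595.46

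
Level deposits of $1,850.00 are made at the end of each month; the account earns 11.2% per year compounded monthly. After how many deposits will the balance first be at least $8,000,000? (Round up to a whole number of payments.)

Periodic rate r = 0.112/12 per month; n is counted in months.
Ordinary annuity FV: 8,000,000 = 1,850 × [((1+r)^n − 1)/r].
(1+r)^n = 1 + 8,000,000 × r / 1,850, so n = ln(1 + 8,000,000·r/1,850) / ln(1+r) = 400.68.
Round up to a whole number of payments: n = 401.

401 payments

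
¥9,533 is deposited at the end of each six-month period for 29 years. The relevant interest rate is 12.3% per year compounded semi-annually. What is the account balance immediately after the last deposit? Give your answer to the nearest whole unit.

This is an ordinary annuity: 58 deposits of ¥9,533 at the end of each six-month period.
Periodic rate r = 0.123/2 per half-year; n is counted in half-years.
FV = PMT × [((1+r)^n − 1)/r] = 9,533 × [(1+r)^58 − 1] / r = ¥4,784,849

¥4,784,849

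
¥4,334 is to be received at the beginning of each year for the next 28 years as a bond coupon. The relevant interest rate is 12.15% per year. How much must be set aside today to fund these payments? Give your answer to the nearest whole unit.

¥38,391

This is an annuity due: 28 payments of ¥4,334 at the beginning of each year.
Periodic rate r = 0.1215 per year.
PV = PMT × [(1 − (1+r)^−n)/r] × (1+r) = 4,334 × [1 − (1+r)^−28] / r × (1+r) = ¥38,391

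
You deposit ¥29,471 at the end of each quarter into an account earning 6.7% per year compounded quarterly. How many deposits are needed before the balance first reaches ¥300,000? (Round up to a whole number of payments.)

Periodic rate r = 0.067/4 per quarter; n is counted in quarters.
Ordinary annuity FV: 300,000 = 29,471 × [((1+r)^n − 1)/r].
(1+r)^n = 1 + 300,000 × r / 29,471, so n = ln(1 + 300,000·r/29,471) / ln(1+r) = 9.48.
Round up to a whole number of payments: n = 10.

10 payments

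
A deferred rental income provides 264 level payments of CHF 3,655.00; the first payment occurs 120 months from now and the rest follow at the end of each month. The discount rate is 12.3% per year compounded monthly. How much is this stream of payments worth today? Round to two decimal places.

CHF 98,780.45

Ordinary annuity of 264 payments, first payment at period 120.
Periodic rate r = 0.123/12 per month; n is counted in months.
The ordinary-annuity PV formula values the stream one period before the first payment (period 119); discount that back 119 periods:
PV₀ = 3,655 × [1 − (1+r)^−264] / r × (1+r)^−119 = CHF 98,780.45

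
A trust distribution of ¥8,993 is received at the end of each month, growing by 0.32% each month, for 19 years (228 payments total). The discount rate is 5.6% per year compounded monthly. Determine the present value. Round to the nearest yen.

Periodic rate r = 0.056/12 per month; n is counted in months.
Growing ordinary annuity: PV = PMT₁ × [1 − ((1+g)/(1+r))^n] / (r − g) = 8,993 × [1 − ((1+0.0032)/(1+r))^228] / (r − 0.0032) = ¥1,737,044.

¥1,737,044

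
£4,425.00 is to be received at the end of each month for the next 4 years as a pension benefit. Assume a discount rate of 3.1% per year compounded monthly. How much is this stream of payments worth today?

This is an ordinary annuity: 48 payments of £4,425.00 at the end of each month.
Periodic rate r = 0.031/12 per month; n is counted in months.
PV = PMT × [(1 − (1+r)^−n)/r] = 4,425 × [1 − (1+r)^−48] / r = £199,517.09

£199,517.09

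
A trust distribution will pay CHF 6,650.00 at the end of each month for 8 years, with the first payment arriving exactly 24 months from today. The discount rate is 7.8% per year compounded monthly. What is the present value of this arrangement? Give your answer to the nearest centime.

CHF 408,211.22

Ordinary annuity of 96 payments, first payment at period 24.
Periodic rate r = 0.078/12 per month; n is counted in months.
The ordinary-annuity PV formula values the stream one period before the first payment (period 23); discount that back 23 periods:
PV₀ = 6,650 × [1 − (1+r)^−96] / r × (1+r)^−23 = CHF 408,211.22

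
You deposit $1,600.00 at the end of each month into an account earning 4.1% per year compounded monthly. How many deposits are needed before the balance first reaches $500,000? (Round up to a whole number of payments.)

Periodic rate r = 0.041/12 per month; n is counted in months.
Ordinary annuity FV: 500,000 = 1,600 × [((1+r)^n − 1)/r].
(1+r)^n = 1 + 500,000 × r / 1,600, so n = ln(1 + 500,000·r/1,600) / ln(1+r) = 212.98.
Round up to a whole number of payments: n = 213.

213 payments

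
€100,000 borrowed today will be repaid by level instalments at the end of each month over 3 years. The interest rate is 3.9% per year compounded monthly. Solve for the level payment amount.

€2,947.95

Level ordinary annuity; solve PV = PMT × [(1 − (1+r)^−n)/r] for PMT.
Periodic rate r = 0.039/12 per month; n is counted in months.
With n = 36: PMT = 100,000 / ([(1 − (1+r)^−n)/r]) = €2,947.95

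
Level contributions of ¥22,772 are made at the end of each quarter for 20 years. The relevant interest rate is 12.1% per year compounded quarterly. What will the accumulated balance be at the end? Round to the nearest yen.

This is an ordinary annuity: 80 deposits of ¥22,772 at the end of each quarter.
Periodic rate r = 0.121/4 per quarter; n is counted in quarters.
FV = PMT × [((1+r)^n − 1)/r] = 22,772 × [(1+r)^80 − 1] / r = ¥7,414,641

¥7,414,641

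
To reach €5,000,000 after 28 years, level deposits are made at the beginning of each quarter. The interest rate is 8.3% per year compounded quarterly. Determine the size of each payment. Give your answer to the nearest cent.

€11,323.20

Level annuity due; solve FV = PMT × [((1+r)^n − 1)/r] × (1+r) for PMT.
Periodic rate r = 0.083/4 per quarter; n is counted in quarters.
With n = 112: PMT = 5,000,000 / ([((1+r)^n − 1)/r] × (1+r)) = €11,323.20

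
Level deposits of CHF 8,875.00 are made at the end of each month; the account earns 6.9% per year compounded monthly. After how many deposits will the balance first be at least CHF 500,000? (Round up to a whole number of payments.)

49 payments

Periodic rate r = 0.069/12 per month; n is counted in months.
Ordinary annuity FV: 500,000 = 8,875 × [((1+r)^n − 1)/r].
(1+r)^n = 1 + 500,000 × r / 8,875, so n = ln(1 + 500,000·r/8,875) / ln(1+r) = 48.94.
Round up to a whole number of payments: n = 49.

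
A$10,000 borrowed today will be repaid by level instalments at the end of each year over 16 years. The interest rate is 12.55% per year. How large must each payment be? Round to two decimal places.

A$1,477.90

Level ordinary annuity; solve PV = PMT × [(1 − (1+r)^−n)/r] for PMT.
Periodic rate r = 0.1255 per year.
With n = 16: PMT = 10,000 / ([(1 − (1+r)^−n)/r]) = A$1,477.90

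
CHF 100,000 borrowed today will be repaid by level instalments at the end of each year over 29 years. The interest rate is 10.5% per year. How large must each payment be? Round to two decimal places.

CHF 11,114.29

Level ordinary annuity; solve PV = PMT × [(1 − (1+r)^−n)/r] for PMT.
Periodic rate r = 0.105 per year.
With n = 29: PMT = 100,000 / ([(1 − (1+r)^−n)/r]) = CHF 11,114.29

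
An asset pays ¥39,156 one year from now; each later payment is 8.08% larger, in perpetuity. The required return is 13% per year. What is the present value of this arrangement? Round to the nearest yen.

Periodic rate r = 0.13 per year.
Growing perpetuity (Gordon): PV = PMT₁ / (r − g) = 39,156 / (r − 0.0808) = ¥795,854.

¥795,854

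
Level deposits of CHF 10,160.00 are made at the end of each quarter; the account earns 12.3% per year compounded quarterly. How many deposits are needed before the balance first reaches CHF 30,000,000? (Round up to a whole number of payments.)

Periodic rate r = 0.123/4 per quarter; n is counted in quarters.
Ordinary annuity FV: 30,000,000 = 10,160 × [((1+r)^n − 1)/r].
(1+r)^n = 1 + 30,000,000 × r / 10,160, so n = ln(1 + 30,000,000·r/10,160) / ln(1+r) = 149.23.
Round up to a whole number of payments: n = 150.

150 payments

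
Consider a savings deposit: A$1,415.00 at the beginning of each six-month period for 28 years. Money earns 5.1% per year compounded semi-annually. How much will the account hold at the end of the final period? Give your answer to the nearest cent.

A$176,198.49

This is an annuity due: 56 deposits of A$1,415.00 at the beginning of each six-month period.
Periodic rate r = 0.051/2 per half-year; n is counted in half-years.
FV = PMT × [((1+r)^n − 1)/r] × (1+r) = 1,415 × [(1+r)^56 − 1] / r × (1+r) = A$176,198.49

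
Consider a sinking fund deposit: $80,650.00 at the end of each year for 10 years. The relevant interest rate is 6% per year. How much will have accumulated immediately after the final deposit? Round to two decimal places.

$1,063,031.11

This is an ordinary annuity: 10 deposits of $80,650.00 at the end of each year.
Periodic rate r = 0.06 per year.
FV = PMT × [((1+r)^n − 1)/r] = 80,650 × [(1+r)^10 − 1] / r = $1,063,031.11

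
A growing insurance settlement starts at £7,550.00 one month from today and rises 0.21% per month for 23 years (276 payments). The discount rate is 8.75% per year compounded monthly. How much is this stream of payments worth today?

£1,104,914.85

Periodic rate r = 0.0875/12 per month; n is counted in months.
Growing ordinary annuity: PV = PMT₁ × [1 − ((1+g)/(1+r))^n] / (r − g) = 7,550 × [1 − ((1+0.0021)/(1+r))^276] / (r − 0.0021) = £1,104,914.85.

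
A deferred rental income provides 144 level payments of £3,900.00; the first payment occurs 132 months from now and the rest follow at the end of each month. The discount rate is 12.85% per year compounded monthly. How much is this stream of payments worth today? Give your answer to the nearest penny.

£70,767.09

Ordinary annuity of 144 payments, first payment at period 132.
Periodic rate r = 0.1285/12 per month; n is counted in months.
The ordinary-annuity PV formula values the stream one period before the first payment (period 131); discount that back 131 periods:
PV₀ = 3,900 × [1 − (1+r)^−144] / r × (1+r)^−131 = £70,767.09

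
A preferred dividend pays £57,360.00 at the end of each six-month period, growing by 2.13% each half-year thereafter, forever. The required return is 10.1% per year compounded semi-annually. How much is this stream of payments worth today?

£1,964,383.56

Periodic rate r = 0.101/2 per half-year.
Growing perpetuity (Gordon): PV = PMT₁ / (r − g) = 57,360 / (r − 0.0213) = £1,964,383.56.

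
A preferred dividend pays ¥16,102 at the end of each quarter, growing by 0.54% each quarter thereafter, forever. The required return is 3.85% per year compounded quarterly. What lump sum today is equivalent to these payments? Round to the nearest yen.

¥3,811,124

Periodic rate r = 0.0385/4 per quarter.
Growing perpetuity (Gordon): PV = PMT₁ / (r − g) = 16,102 / (r − 0.0054) = ¥3,811,124.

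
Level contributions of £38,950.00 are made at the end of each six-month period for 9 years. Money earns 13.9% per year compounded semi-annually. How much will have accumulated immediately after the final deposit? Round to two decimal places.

This is an ordinary annuity: 18 deposits of £38,950.00 at the end of each six-month period.
Periodic rate r = 0.139/2 per half-year; n is counted in half-years.
FV = PMT × [((1+r)^n − 1)/r] = 38,950 × [(1+r)^18 − 1] / r = £1,317,919.81

£1,317,919.81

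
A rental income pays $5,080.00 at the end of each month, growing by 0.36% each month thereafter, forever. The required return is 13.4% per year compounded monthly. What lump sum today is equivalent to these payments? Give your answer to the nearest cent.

Periodic rate r = 0.134/12 per month.
Growing perpetuity (Gordon): PV = PMT₁ / (r − g) = 5,080 / (r − 0.0036) = $671,365.64.

$671,365.64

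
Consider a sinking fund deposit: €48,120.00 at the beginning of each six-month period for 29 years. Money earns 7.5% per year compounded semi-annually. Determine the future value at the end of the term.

€9,930,084.77

This is an annuity due: 58 deposits of €48,120.00 at the beginning of each six-month period.
Periodic rate r = 0.075/2 per half-year; n is counted in half-years.
FV = PMT × [((1+r)^n − 1)/r] × (1+r) = 48,120 × [(1+r)^58 − 1] / r × (1+r) = €9,930,084.77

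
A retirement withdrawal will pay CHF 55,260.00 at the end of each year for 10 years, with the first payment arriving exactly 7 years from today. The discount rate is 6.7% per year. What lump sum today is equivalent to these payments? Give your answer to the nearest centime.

CHF 266,702.96

Ordinary annuity of 10 payments, first payment at period 7.
Periodic rate r = 0.067 per year.
The ordinary-annuity PV formula values the stream one period before the first payment (period 6); discount that back 6 periods:
PV₀ = 55,260 × [1 − (1+r)^−10] / r × (1+r)^−6 = CHF 266,702.96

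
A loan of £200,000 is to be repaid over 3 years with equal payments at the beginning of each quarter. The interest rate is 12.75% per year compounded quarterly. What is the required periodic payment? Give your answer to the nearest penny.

£19,690.33

Level annuity due; solve PV = PMT × [(1 − (1+r)^−n)/r] × (1+r) for PMT.
Periodic rate r = 0.1275/4 per quarter; n is counted in quarters.
With n = 12: PMT = 200,000 / ([(1 − (1+r)^−n)/r] × (1+r)) = £19,690.33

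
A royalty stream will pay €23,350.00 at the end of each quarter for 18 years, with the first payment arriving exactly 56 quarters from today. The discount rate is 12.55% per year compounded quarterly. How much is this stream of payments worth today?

€121,362.52

Ordinary annuity of 72 payments, first payment at period 56.
Periodic rate r = 0.1255/4 per quarter; n is counted in quarters.
The ordinary-annuity PV formula values the stream one period before the first payment (period 55); discount that back 55 periods:
PV₀ = 23,350 × [1 − (1+r)^−72] / r × (1+r)^−55 = €121,362.52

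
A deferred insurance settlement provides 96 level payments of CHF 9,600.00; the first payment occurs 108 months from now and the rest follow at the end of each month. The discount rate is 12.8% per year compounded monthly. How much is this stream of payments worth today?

Ordinary annuity of 96 payments, first payment at period 108.
Periodic rate r = 0.128/12 per month; n is counted in months.
The ordinary-annuity PV formula values the stream one period before the first payment (period 107); discount that back 107 periods:
PV₀ = 9,600 × [1 − (1+r)^−96] / r × (1+r)^−107 = CHF 184,765.08

CHF 184,765.08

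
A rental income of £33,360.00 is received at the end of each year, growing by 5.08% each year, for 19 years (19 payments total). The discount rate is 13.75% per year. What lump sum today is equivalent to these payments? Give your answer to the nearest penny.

£299,462.82

Periodic rate r = 0.1375 per year.
Growing ordinary annuity: PV = PMT₁ × [1 − ((1+g)/(1+r))^n] / (r − g) = 33,360 × [1 − ((1+0.0508)/(1+r))^19] / (r − 0.0508) = £299,462.82.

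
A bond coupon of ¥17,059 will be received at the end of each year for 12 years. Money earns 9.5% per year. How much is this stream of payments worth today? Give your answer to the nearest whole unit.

This is an ordinary annuity: 12 payments of ¥17,059 at the end of each year.
Periodic rate r = 0.095 per year.
PV = PMT × [(1 − (1+r)^−n)/r] = 17,059 × [1 − (1+r)^−12] / r = ¥119,137

¥119,137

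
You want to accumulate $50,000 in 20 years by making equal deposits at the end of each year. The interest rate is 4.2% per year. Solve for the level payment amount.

Level ordinary annuity; solve FV = PMT × [((1+r)^n − 1)/r] for PMT.
Periodic rate r = 0.042 per year.
With n = 20: PMT = 50,000 / ([((1+r)^n − 1)/r]) = $1,644.54

$1,644.54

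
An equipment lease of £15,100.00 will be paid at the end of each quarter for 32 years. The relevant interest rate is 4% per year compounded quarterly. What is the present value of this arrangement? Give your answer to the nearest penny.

This is an ordinary annuity: 128 payments of £15,100.00 at the end of each quarter.
Periodic rate r = 0.04/4 per quarter; n is counted in quarters.
PV = PMT × [(1 − (1+r)^−n)/r] = 15,100 × [1 − (1+r)^−128] / r = £1,087,486.00

£1,087,486.00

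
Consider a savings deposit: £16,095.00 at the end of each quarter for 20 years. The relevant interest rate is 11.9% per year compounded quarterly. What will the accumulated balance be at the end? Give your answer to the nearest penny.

This is an ordinary annuity: 80 deposits of £16,095.00 at the end of each quarter.
Periodic rate r = 0.119/4 per quarter; n is counted in quarters.
FV = PMT × [((1+r)^n − 1)/r] = 16,095 × [(1+r)^80 − 1] / r = £5,105,085.04

£5,105,085.04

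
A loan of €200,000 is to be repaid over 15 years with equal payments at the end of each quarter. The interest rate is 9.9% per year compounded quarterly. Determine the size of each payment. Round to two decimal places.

€6,433.87

Level ordinary annuity; solve PV = PMT × [(1 − (1+r)^−n)/r] for PMT.
Periodic rate r = 0.099/4 per quarter; n is counted in quarters.
With n = 60: PMT = 200,000 / ([(1 − (1+r)^−n)/r]) = €6,433.87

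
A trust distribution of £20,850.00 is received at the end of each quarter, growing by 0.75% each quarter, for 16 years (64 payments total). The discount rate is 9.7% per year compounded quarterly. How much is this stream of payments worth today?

£811,472.31

Periodic rate r = 0.097/4 per quarter; n is counted in quarters.
Growing ordinary annuity: PV = PMT₁ × [1 − ((1+g)/(1+r))^n] / (r − g) = 20,850 × [1 − ((1+0.0075)/(1+r))^64] / (r − 0.0075) = £811,472.31.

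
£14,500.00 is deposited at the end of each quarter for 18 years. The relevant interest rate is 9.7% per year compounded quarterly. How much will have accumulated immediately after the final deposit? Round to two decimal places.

This is an ordinary annuity: 72 deposits of £14,500.00 at the end of each quarter.
Periodic rate r = 0.097/4 per quarter; n is counted in quarters.
FV = PMT × [((1+r)^n − 1)/r] = 14,500 × [(1+r)^72 − 1] / r = £2,758,559.05

£2,758,559.05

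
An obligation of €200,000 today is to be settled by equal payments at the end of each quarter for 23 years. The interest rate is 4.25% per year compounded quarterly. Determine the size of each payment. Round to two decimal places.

€3,417.47

Level ordinary annuity; solve PV = PMT × [(1 − (1+r)^−n)/r] for PMT.
Periodic rate r = 0.0425/4 per quarter; n is counted in quarters.
With n = 92: PMT = 200,000 / ([(1 − (1+r)^−n)/r]) = €3,417.47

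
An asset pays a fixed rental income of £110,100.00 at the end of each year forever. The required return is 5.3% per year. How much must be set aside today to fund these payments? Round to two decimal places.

£2,077,358.49

Periodic rate r = 0.053 per year.
Level perpetuity: PV = PMT / r = 110,100 / (0.053) = £2,077,358.49.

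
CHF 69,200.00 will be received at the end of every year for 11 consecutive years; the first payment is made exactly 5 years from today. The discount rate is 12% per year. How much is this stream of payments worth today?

CHF 261,127.25

Ordinary annuity of 11 payments, first payment at period 5.
Periodic rate r = 0.12 per year.
The ordinary-annuity PV formula values the stream one period before the first payment (period 4); discount that back 4 periods:
PV₀ = 69,200 × [1 − (1+r)^−11] / r × (1+r)^−4 = CHF 261,127.25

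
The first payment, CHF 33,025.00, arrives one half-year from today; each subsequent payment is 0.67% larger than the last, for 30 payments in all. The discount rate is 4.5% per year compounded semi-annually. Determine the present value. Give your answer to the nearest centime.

CHF 780,138.59

Periodic rate r = 0.045/2 per half-year; n is counted in half-years.
Growing ordinary annuity: PV = PMT₁ × [1 − ((1+g)/(1+r))^n] / (r − g) = 33,025 × [1 − ((1+0.0067)/(1+r))^30] / (r − 0.0067) = CHF 780,138.59.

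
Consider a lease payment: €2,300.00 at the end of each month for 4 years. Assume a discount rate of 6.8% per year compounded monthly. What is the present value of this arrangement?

This is an ordinary annuity: 48 payments of €2,300.00 at the end of each month.
Periodic rate r = 0.068/12 per month; n is counted in months.
PV = PMT × [(1 − (1+r)^−n)/r] = 2,300 × [1 − (1+r)^−48] / r = €96,421.65

€96,421.65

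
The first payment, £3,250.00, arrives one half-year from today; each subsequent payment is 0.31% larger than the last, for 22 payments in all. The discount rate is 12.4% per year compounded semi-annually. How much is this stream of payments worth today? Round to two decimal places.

Periodic rate r = 0.124/2 per half-year; n is counted in half-years.
Growing ordinary annuity: PV = PMT₁ × [1 − ((1+g)/(1+r))^n] / (r − g) = 3,250 × [1 − ((1+0.0031)/(1+r))^22] / (r − 0.0031) = £39,452.87.

£39,452.87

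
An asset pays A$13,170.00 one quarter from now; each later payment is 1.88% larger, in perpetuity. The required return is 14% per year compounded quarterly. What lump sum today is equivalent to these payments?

Periodic rate r = 0.14/4 per quarter.
Growing perpetuity (Gordon): PV = PMT₁ / (r − g) = 13,170 / (r − 0.0188) = A$812,962.96.

A$812,962.96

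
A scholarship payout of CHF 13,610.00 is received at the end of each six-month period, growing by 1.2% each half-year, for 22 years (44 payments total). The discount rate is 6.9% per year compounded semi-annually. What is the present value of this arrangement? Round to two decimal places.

CHF 375,022.02

Periodic rate r = 0.069/2 per half-year; n is counted in half-years.
Growing ordinary annuity: PV = PMT₁ × [1 − ((1+g)/(1+r))^n] / (r − g) = 13,610 × [1 − ((1+0.012)/(1+r))^44] / (r − 0.012) = CHF 375,022.02.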